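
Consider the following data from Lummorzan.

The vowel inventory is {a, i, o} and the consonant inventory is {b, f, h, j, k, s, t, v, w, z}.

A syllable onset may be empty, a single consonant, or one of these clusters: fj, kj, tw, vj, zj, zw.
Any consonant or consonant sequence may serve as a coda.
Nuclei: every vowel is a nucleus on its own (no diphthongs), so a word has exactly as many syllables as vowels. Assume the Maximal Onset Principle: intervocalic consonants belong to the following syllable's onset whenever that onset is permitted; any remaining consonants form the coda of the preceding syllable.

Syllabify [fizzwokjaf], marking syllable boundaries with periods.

Vowels present: i, o, a; each is a nucleus, giving 3 syllables.
/i…o/ gap (V1→V2): /zzw/ — longest licit onset from the right is /zw/, leaving /z/ as coda.
/o…a/ gap (V2→V3): /kj/ — entire cluster is a permitted onset → onset /kj/, coda ∅.

fiz.zwo.kjaf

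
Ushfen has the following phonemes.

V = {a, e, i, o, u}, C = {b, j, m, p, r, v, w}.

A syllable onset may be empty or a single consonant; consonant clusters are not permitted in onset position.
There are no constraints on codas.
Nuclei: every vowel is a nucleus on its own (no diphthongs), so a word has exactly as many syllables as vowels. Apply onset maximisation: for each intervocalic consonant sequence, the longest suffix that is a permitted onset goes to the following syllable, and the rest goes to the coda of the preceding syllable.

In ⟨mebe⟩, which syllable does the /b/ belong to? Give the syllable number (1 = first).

Nuclei (vowels): e, e → 2 syllables.
σ1/σ2 boundary: /b/ is a single consonant, so it becomes the next onset.
Putting it together: me.be.
The /b/ is in the onset of syllable 2 (/be/).

2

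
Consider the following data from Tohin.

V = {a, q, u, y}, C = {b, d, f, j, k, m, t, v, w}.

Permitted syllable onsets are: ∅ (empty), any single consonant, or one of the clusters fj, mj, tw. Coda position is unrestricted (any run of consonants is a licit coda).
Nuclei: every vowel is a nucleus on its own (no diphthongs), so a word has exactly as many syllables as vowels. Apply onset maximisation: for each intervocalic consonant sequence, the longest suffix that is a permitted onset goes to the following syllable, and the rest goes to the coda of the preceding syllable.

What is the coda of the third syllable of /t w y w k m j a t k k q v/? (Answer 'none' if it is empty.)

v

Nuclei (vowels): y, a, q → 3 syllables.
Between /y/ (V1) and /a/ (V2): /wkmj/ splits as /wk/ + /mj/ (/mj/ is the longest suffix that is a licit onset).
Between /a/ (V2) and /q/ (V3): /tkk/ splits as /tk/ + /k/ (/k/ is the longest suffix that is a licit onset).
Putting it together: twywk.mjatk.kqv.
Syllable 3 is /kqv/: onset /k/, nucleus /q/, coda /v/.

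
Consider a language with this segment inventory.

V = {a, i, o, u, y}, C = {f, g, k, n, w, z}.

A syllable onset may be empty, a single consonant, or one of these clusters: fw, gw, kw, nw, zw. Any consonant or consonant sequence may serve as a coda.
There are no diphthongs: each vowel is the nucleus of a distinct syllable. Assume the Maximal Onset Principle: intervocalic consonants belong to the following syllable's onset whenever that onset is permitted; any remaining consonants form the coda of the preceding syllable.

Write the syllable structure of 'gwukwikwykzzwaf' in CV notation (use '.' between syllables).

Vowels present: u, i, y, a; each is a nucleus, giving 4 syllables.
V1 /u/ – V2 /i/: cluster /kw/ — /kw/ is itself a permitted onset, so the whole cluster goes right; preceding coda = ∅.
V2 /i/ – V3 /y/: /kw/ is a licit onset in full, so it all attaches to the next syllable.
V3 /y/ – V4 /a/: /kzzw/ splits as /kz/ + /zw/ (/zw/ is the longest suffix that is a licit onset).
Syllabification: gwu.kwi.kwykz.zwaf.
Mapping each syllable to C/V: /gwu/ → CCV, /kwi/ → CCV, /kwykz/ → CCVCC, /zwaf/ → CCVC.

CCV.CCV.CCVCC.CCVC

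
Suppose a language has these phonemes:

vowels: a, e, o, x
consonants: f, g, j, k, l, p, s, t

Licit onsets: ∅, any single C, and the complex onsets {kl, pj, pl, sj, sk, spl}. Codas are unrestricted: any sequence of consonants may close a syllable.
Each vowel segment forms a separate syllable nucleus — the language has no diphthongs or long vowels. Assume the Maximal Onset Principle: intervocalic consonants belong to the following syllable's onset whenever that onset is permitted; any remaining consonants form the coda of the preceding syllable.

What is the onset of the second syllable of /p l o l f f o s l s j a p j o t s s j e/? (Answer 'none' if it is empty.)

f

Vowels present: o, o, a, o, e; each is a nucleus, giving 5 syllables.
/o…o/ gap (V1→V2): /lff/; trying suffixes from longest down, /f/ is the first permitted one, so coda /lf/ | onset /f/.
/o…a/ gap (V2→V3): /slsj/; trying suffixes from longest down, /sj/ is the first permitted one, so coda /sl/ | onset /sj/.
/a…o/ gap (V3→V4): /pj/ — entire cluster is a permitted onset → onset /pj/, coda ∅.
/o…e/ gap (V4→V5): /tssj/ splits as /ts/ + /sj/ (/sj/ is the longest suffix that is a licit onset).
Syllabification: plolf.fosl.sja.pjots.sje.
Syllable 2 is /fosl/: onset /f/, nucleus /o/, coda /sl/.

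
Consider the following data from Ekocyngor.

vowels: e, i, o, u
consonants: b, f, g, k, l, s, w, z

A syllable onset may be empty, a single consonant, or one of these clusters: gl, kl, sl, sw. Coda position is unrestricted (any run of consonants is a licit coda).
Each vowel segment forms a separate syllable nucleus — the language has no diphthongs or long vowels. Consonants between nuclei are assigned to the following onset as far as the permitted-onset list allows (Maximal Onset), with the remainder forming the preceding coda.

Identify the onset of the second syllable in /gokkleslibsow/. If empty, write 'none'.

kl

Nuclei (vowels): o, e, i, o → 4 syllables.
/o…e/ gap (V1→V2): /kkl/ — longest licit onset from the right is /kl/, leaving /k/ as coda.
/e…i/ gap (V2→V3): cluster /sl/ — /sl/ is itself a permitted onset, so the whole cluster goes right; preceding coda = ∅.
/i…o/ gap (V3→V4): /bs/ — longest licit onset from the right is /s/, leaving /b/ as coda.
So the parse is gok.kle.slib.sow.
Syllable 2 is /kle/: onset /kl/, nucleus /e/, coda ∅.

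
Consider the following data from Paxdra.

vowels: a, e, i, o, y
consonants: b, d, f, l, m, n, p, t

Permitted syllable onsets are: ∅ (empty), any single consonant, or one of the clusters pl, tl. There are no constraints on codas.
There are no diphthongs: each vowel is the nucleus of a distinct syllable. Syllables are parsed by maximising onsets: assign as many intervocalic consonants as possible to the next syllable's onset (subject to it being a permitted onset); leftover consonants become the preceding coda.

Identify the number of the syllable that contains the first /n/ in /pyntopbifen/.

1

Vowels present: y, o, i, e; each is a nucleus, giving 4 syllables.
Between /y/ (V1) and /o/ (V2): cluster /nt/ — the longest permitted-onset suffix is /t/; onset = /t/, preceding coda = /n/.
Between /o/ (V2) and /i/ (V3): /pb/ — longest licit onset from the right is /b/, leaving /p/ as coda.
Between /i/ (V3) and /e/ (V4): just /f/ — single C goes to the following onset.
Putting it together: pyn.top.bi.fen.
The first /n/ is in the coda of syllable 1 (/pyn/).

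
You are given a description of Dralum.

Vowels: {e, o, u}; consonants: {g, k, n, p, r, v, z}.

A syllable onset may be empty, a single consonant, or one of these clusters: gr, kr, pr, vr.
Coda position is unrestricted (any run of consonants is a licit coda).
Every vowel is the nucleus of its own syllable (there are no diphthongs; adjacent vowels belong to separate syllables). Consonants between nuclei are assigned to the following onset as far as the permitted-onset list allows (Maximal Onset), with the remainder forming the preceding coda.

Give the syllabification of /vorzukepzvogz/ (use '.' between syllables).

The vowels are o, u, e, o — 4 nuclei, so 4 syllables.
V1 /o/ – V2 /u/: cluster /rz/ — the longest permitted-onset suffix is /z/; onset = /z/, preceding coda = /r/.
V2 /u/ – V3 /e/: just /k/ — single C goes to the following onset.
V3 /e/ – V4 /o/: /pzv/ — longest licit onset from the right is /v/, leaving /pz/ as coda.

vor.zu.kepz.vogz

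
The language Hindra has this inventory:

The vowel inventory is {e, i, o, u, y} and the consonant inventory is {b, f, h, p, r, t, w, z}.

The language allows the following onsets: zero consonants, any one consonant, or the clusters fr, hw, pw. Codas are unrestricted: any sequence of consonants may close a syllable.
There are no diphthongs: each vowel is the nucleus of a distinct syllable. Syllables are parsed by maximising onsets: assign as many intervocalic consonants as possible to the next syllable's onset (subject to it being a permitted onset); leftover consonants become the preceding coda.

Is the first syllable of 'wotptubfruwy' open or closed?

closed

Nuclei (vowels): o, u, u, y → 4 syllables.
σ1/σ2 boundary: /tpt/ — longest licit onset from the right is /t/, leaving /tp/ as coda.
σ2/σ3 boundary: /bfr/ — longest licit onset from the right is /fr/, leaving /b/ as coda.
σ3/σ4 boundary: just /w/ — single C goes to the following onset.
Syllabification: wotp.tub.fru.wy.
Syllable 1 is /wotp/ with coda /tp/, so it is closed.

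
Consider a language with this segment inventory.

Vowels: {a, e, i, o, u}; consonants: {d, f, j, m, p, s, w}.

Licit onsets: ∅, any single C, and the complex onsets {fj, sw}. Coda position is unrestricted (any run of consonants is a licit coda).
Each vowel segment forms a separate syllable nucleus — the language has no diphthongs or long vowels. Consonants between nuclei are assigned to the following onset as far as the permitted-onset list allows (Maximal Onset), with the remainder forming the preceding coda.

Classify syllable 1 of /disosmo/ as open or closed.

open

Vowels present: i, o, o; each is a nucleus, giving 3 syllables.
Between /i/ (V1) and /o/ (V2): /s/ is a single consonant, so it becomes the next onset.
Between /o/ (V2) and /o/ (V3): /sm/ splits as /s/ + /m/ (/m/ is the longest suffix that is a licit onset).
Syllabification: di.sos.mo.
Syllable 1 is /di/; it ends in its nucleus with no coda, so it is open.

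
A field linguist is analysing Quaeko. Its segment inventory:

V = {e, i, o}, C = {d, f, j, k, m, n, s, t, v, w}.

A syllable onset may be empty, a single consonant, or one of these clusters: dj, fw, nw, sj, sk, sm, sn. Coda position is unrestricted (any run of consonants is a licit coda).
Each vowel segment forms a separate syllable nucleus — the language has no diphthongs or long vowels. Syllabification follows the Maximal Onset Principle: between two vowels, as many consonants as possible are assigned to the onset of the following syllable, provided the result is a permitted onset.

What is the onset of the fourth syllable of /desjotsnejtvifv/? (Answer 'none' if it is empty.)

v

Vowels present: e, o, e, i; each is a nucleus, giving 4 syllables.
V1 /e/ – V2 /o/: cluster /sj/ — /sj/ is itself a permitted onset, so the whole cluster goes right; preceding coda = ∅.
V2 /o/ – V3 /e/: /tsn/ — longest licit onset from the right is /sn/, leaving /t/ as coda.
V3 /e/ – V4 /i/: /jtv/ — longest licit onset from the right is /v/, leaving /jt/ as coda.
Result: de.sjot.snejt.vifv.
Syllable 4 is /vifv/: onset /v/, nucleus /i/, coda /fv/.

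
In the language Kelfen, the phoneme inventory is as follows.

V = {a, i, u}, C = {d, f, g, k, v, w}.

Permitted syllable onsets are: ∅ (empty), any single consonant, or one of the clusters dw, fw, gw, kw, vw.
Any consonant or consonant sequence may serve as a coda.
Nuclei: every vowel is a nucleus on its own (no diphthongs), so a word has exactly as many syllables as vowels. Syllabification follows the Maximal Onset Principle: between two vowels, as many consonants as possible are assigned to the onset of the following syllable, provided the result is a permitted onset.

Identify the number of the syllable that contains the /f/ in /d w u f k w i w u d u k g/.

Vowels present: u, i, u, u; each is a nucleus, giving 4 syllables.
/u…i/ gap (V1→V2): /fkw/; trying suffixes from longest down, /kw/ is the first permitted one, so coda /f/ | onset /kw/.
/i…u/ gap (V2→V3): just /w/ — single C goes to the following onset.
/u…u/ gap (V3→V4): /d/ is a single consonant, so it becomes the next onset.
So the parse is dwuf.kwi.wu.dukg.
The /f/ is in the coda of syllable 1 (/dwuf/).

1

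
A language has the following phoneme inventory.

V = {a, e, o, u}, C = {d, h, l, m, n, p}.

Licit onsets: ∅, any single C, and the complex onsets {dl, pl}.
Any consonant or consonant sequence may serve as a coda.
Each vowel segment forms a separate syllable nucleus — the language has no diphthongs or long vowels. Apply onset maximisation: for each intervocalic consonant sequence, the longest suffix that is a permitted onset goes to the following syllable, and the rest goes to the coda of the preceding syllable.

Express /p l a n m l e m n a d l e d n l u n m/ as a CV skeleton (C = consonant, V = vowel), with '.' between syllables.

The vowels are a, e, a, e, u — 5 nuclei, so 5 syllables.
Between /a/ (V1) and /e/ (V2): /nml/ — longest licit onset from the right is /l/, leaving /nm/ as coda.
Between /e/ (V2) and /a/ (V3): /mn/ — longest licit onset from the right is /n/, leaving /m/ as coda.
Between /a/ (V3) and /e/ (V4): /dl/ is a licit onset in full, so it all attaches to the next syllable.
Between /e/ (V4) and /u/ (V5): /dnl/; trying suffixes from longest down, /l/ is the first permitted one, so coda /dn/ | onset /l/.
So the parse is planm.lem.na.dledn.lunm.
Mapping each syllable to C/V: /planm/ → CCVCC, /lem/ → CVC, /na/ → CV, /dledn/ → CCVCC, /lunm/ → CVCC.

CCVCC.CVC.CV.CCVCC.CVCC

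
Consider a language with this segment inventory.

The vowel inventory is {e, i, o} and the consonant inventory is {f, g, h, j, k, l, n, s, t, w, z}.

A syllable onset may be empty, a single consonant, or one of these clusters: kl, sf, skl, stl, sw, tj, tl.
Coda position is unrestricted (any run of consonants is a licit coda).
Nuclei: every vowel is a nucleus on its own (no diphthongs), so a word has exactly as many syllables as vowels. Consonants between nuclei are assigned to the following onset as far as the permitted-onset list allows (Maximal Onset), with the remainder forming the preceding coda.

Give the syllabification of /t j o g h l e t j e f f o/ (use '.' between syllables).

tjogh.le.tjef.fo

The vowels are o, e, e, o — 4 nuclei, so 4 syllables.
σ1/σ2 boundary: /ghl/ — longest licit onset from the right is /l/, leaving /gh/ as coda.
σ2/σ3 boundary: cluster /tj/ — /tj/ is itself a permitted onset, so the whole cluster goes right; preceding coda = ∅.
σ3/σ4 boundary: /ff/ — longest licit onset from the right is /f/, leaving /f/ as coda.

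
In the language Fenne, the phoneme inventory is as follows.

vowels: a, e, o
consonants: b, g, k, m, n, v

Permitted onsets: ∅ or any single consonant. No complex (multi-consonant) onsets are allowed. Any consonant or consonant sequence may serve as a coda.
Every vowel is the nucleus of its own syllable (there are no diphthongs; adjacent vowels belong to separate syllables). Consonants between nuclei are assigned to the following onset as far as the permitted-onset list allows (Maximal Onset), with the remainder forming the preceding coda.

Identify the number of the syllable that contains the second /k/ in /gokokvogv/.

2

Nuclei (vowels): o, o, o → 3 syllables.
V1 /o/ – V2 /o/: /k/ is a single consonant, so it becomes the next onset.
V2 /o/ – V3 /o/: cluster /kv/ — the longest permitted-onset suffix is /v/; onset = /v/, preceding coda = /k/.
Putting it together: go.kok.vogv.
The second /k/ is in the coda of syllable 2 (/kok/).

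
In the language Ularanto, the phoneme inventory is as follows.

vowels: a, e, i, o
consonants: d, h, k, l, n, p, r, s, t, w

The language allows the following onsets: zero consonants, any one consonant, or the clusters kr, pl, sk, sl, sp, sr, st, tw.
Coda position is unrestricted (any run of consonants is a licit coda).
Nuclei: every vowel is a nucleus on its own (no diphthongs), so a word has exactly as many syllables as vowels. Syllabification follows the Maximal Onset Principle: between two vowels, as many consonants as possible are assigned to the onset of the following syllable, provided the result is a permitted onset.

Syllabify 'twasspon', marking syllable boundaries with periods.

Nuclei (vowels): a, o → 2 syllables.
/a…o/ gap (V1→V2): /ssp/ splits as /s/ + /sp/ (/sp/ is the longest suffix that is a licit onset).

twas.spon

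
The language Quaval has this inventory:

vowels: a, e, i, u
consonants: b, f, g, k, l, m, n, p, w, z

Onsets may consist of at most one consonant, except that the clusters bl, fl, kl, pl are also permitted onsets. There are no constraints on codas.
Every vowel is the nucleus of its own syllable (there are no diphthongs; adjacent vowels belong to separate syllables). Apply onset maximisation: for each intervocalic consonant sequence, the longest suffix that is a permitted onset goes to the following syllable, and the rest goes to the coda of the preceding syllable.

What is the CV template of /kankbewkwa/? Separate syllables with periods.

CVCC.CVCC.CV

Nuclei (vowels): a, e, a → 3 syllables.
σ1/σ2 boundary: /nkb/ splits as /nk/ + /b/ (/b/ is the longest suffix that is a licit onset).
σ2/σ3 boundary: /wkw/ — longest licit onset from the right is /w/, leaving /wk/ as coda.
Putting it together: kank.bewk.wa.
Mapping each syllable to C/V: /kank/ → CVCC, /bewk/ → CVCC, /wa/ → CV.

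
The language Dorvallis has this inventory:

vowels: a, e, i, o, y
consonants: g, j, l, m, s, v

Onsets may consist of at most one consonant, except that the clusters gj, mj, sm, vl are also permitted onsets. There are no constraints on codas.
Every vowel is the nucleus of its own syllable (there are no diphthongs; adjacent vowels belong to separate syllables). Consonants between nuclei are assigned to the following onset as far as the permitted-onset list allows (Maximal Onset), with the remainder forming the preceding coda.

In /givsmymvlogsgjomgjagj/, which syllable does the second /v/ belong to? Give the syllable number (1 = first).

3

The vowels are i, y, o, o, a — 5 nuclei, so 5 syllables.
σ1/σ2 boundary: /vsm/ — longest licit onset from the right is /sm/, leaving /v/ as coda.
σ2/σ3 boundary: /mvl/; trying suffixes from longest down, /vl/ is the first permitted one, so coda /m/ | onset /vl/.
σ3/σ4 boundary: cluster /gsgj/ — the longest permitted-onset suffix is /gj/; onset = /gj/, preceding coda = /gs/.
σ4/σ5 boundary: cluster /mgj/ — the longest permitted-onset suffix is /gj/; onset = /gj/, preceding coda = /m/.
Putting it together: giv.smym.vlogs.gjom.gjagj.
The second /v/ is in the onset of syllable 3 (/vlogs/).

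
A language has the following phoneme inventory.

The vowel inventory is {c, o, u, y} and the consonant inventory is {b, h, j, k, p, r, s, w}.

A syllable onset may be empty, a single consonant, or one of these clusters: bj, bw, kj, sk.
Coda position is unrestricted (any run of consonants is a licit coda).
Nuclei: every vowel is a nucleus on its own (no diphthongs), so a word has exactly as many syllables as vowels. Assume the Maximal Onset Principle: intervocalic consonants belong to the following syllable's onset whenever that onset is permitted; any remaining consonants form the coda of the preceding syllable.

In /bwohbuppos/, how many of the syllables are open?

The vowels are o, u, o — 3 nuclei, so 3 syllables.
Between /o/ (V1) and /u/ (V2): /hb/ — longest licit onset from the right is /b/, leaving /h/ as coda.
Between /u/ (V2) and /o/ (V3): /pp/; trying suffixes from longest down, /p/ is the first permitted one, so coda /p/ | onset /p/.
So the parse is bwoh.bup.pos.
Classifying each syllable: /bwoh/ (closed), /bup/ (closed), /pos/ (closed).
Open syllables: 0.

0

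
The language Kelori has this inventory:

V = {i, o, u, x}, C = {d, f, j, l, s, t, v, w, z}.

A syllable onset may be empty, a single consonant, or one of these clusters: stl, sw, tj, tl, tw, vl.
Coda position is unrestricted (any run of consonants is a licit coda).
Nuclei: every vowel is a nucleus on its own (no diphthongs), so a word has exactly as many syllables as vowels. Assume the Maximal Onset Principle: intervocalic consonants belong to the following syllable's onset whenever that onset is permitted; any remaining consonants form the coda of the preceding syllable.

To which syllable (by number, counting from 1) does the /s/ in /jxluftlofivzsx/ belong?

Vowels present: x, u, o, i, x; each is a nucleus, giving 5 syllables.
/x…u/ gap (V1→V2): /l/ is a single consonant, so it becomes the next onset.
/u…o/ gap (V2→V3): cluster /ftl/ — the longest permitted-onset suffix is /tl/; onset = /tl/, preceding coda = /f/.
/o…i/ gap (V3→V4): /f/ is a single consonant, so it becomes the next onset.
/i…x/ gap (V4→V5): cluster /vzs/ — the longest permitted-onset suffix is /s/; onset = /s/, preceding coda = /vz/.
Putting it together: jx.luf.tlo.fivz.sx.
The /s/ is in the onset of syllable 5 (/sx/).

5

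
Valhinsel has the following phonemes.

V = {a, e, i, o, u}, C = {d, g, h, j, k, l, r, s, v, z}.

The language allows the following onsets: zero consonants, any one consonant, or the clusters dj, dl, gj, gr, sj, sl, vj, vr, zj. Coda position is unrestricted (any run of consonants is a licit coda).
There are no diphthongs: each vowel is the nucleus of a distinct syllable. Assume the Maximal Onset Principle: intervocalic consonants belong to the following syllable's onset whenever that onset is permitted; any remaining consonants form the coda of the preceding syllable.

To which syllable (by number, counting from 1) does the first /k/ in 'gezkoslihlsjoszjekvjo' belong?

2

The vowels are e, o, i, o, e, o — 6 nuclei, so 6 syllables.
V1 /e/ – V2 /o/: /zk/ — longest licit onset from the right is /k/, leaving /z/ as coda.
V2 /o/ – V3 /i/: /sl/ — entire cluster is a permitted onset → onset /sl/, coda ∅.
V3 /i/ – V4 /o/: /hlsj/ — longest licit onset from the right is /sj/, leaving /hl/ as coda.
V4 /o/ – V5 /e/: /szj/; trying suffixes from longest down, /zj/ is the first permitted one, so coda /s/ | onset /zj/.
V5 /e/ – V6 /o/: /kvj/ — longest licit onset from the right is /vj/, leaving /k/ as coda.
So the parse is gez.ko.slihl.sjos.zjek.vjo.
The first /k/ is in the onset of syllable 2 (/ko/).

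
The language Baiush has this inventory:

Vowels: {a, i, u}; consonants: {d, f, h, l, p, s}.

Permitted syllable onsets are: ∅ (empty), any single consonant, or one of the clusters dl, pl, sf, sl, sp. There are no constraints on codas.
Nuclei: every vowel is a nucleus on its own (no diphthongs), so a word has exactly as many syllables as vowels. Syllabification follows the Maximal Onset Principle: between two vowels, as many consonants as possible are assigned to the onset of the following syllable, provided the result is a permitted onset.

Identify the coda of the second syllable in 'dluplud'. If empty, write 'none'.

d

The vowels are u, u — 2 nuclei, so 2 syllables.
σ1/σ2 boundary: /pl/ is a licit onset in full, so it all attaches to the next syllable.
Syllabification: dlu.plud.
Syllable 2 is /plud/: onset /pl/, nucleus /u/, coda /d/.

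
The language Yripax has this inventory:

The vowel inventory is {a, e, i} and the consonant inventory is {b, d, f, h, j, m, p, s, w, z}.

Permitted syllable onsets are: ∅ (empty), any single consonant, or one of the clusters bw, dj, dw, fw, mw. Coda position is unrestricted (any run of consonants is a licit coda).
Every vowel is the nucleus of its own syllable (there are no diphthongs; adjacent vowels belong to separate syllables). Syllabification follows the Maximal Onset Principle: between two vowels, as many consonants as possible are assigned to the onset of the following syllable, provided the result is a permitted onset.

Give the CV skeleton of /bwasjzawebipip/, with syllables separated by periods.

CCVCC.CV.CV.CV.CVC

Vowels present: a, a, e, i, i; each is a nucleus, giving 5 syllables.
/a…a/ gap (V1→V2): /sjz/ — longest licit onset from the right is /z/, leaving /sj/ as coda.
/a…e/ gap (V2→V3): /w/ is a single consonant, so it becomes the next onset.
/e…i/ gap (V3→V4): /b/ → onset of the next syllable (single consonants are always licit onsets).
/i…i/ gap (V4→V5): /p/ is a single consonant, so it becomes the next onset.
Syllabification: bwasj.za.we.bi.pip.
Mapping each syllable to C/V: /bwasj/ → CCVCC, /za/ → CV, /we/ → CV, /bi/ → CV, /pip/ → CVC.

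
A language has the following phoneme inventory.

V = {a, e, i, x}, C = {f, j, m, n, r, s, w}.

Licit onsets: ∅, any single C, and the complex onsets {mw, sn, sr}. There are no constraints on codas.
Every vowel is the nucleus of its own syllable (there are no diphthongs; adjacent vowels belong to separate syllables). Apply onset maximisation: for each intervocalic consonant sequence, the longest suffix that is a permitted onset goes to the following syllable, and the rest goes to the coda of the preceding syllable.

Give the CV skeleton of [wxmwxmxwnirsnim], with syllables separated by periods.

CV.CCV.CVC.CVC.CCVC

The vowels are x, x, x, i, i — 5 nuclei, so 5 syllables.
/x…x/ gap (V1→V2): /mw/ — entire cluster is a permitted onset → onset /mw/, coda ∅.
/x…x/ gap (V2→V3): /m/ → onset of the next syllable (single consonants are always licit onsets).
/x…i/ gap (V3→V4): /wn/; trying suffixes from longest down, /n/ is the first permitted one, so coda /w/ | onset /n/.
/i…i/ gap (V4→V5): /rsn/ splits as /r/ + /sn/ (/sn/ is the longest suffix that is a licit onset).
So the parse is wx.mwx.mxw.nir.snim.
Mapping each syllable to C/V: /wx/ → CV, /mwx/ → CCV, /mxw/ → CVC, /nir/ → CVC, /snim/ → CCVC.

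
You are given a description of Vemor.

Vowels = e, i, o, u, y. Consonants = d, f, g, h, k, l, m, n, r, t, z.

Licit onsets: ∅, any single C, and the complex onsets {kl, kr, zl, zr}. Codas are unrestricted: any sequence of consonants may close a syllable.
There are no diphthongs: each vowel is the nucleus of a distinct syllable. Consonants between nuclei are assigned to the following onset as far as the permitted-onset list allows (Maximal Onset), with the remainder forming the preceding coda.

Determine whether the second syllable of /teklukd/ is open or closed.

closed

The vowels are e, u — 2 nuclei, so 2 syllables.
/e…u/ gap (V1→V2): /kl/ — entire cluster is a permitted onset → onset /kl/, coda ∅.
Result: te.klukd.
Syllable 2 is /klukd/ with coda /kd/, so it is closed.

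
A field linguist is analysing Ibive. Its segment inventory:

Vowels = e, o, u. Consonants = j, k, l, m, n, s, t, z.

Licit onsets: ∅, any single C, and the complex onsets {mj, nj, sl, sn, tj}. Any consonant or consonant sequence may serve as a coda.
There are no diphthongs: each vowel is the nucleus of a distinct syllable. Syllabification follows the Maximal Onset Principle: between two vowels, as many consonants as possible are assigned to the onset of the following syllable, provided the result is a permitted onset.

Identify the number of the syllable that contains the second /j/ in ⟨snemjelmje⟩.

3

The vowels are e, e, e — 3 nuclei, so 3 syllables.
/e…e/ gap (V1→V2): cluster /mj/ — /mj/ is itself a permitted onset, so the whole cluster goes right; preceding coda = ∅.
/e…e/ gap (V2→V3): /lmj/; trying suffixes from longest down, /mj/ is the first permitted one, so coda /l/ | onset /mj/.
Putting it together: sne.mjel.mje.
The second /j/ is in the onset of syllable 3 (/mje/).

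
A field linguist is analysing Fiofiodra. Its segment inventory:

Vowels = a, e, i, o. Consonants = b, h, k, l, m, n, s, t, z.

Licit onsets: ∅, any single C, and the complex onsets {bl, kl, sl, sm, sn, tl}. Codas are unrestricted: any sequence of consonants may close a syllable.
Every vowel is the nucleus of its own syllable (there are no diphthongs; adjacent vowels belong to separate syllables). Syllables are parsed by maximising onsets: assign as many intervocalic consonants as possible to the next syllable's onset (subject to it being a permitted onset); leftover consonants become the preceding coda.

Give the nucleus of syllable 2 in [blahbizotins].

Nuclei (vowels): a, i, o, i → 4 syllables.
The second nucleus (vowel 2 from the left) is /i/.

i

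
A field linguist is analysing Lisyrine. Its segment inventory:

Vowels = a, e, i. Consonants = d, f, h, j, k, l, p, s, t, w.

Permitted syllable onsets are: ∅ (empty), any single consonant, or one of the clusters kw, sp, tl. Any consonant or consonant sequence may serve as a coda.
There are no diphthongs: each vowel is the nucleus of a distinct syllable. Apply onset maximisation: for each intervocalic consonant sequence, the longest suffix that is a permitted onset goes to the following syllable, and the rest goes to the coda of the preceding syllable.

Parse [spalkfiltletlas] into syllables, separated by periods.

Nuclei (vowels): a, i, e, a → 4 syllables.
V1 /a/ – V2 /i/: /lkf/ splits as /lk/ + /f/ (/f/ is the longest suffix that is a licit onset).
V2 /i/ – V3 /e/: cluster /ltl/ — the longest permitted-onset suffix is /tl/; onset = /tl/, preceding coda = /l/.
V3 /e/ – V4 /a/: cluster /tl/ — /tl/ is itself a permitted onset, so the whole cluster goes right; preceding coda = ∅.

spalk.fil.tle.tlas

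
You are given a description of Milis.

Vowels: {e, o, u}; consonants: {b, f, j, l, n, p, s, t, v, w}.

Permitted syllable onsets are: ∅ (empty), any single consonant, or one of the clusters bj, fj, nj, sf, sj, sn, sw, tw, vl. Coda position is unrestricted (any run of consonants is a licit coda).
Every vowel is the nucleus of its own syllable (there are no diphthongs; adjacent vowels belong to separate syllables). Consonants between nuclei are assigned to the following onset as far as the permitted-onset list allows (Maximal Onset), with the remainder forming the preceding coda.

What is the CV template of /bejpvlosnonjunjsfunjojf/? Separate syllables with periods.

The vowels are e, o, o, u, u, o — 6 nuclei, so 6 syllables.
/e…o/ gap (V1→V2): /jpvl/; trying suffixes from longest down, /vl/ is the first permitted one, so coda /jp/ | onset /vl/.
/o…o/ gap (V2→V3): /sn/ is a licit onset in full, so it all attaches to the next syllable.
/o…u/ gap (V3→V4): /nj/ — entire cluster is a permitted onset → onset /nj/, coda ∅.
/u…u/ gap (V4→V5): /njsf/ — longest licit onset from the right is /sf/, leaving /nj/ as coda.
/u…o/ gap (V5→V6): /nj/ is a licit onset in full, so it all attaches to the next syllable.
Result: bejp.vlo.sno.njunj.sfu.njojf.
Mapping each syllable to C/V: /bejp/ → CVCC, /vlo/ → CCV, /sno/ → CCV, /njunj/ → CCVCC, /sfu/ → CCV, /njojf/ → CCVCC.

CVCC.CCV.CCV.CCVCC.CCV.CCVCC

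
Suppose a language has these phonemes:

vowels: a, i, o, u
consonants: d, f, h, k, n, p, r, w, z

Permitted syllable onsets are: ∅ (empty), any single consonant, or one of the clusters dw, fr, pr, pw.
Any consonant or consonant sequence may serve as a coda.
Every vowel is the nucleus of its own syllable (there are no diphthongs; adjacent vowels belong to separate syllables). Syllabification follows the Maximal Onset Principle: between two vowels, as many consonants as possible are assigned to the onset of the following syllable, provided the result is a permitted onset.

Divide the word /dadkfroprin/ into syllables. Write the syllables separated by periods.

Nuclei (vowels): a, o, i → 3 syllables.
Between /a/ (V1) and /o/ (V2): /dkfr/ splits as /dk/ + /fr/ (/fr/ is the longest suffix that is a licit onset).
Between /o/ (V2) and /i/ (V3): cluster /pr/ — /pr/ is itself a permitted onset, so the whole cluster goes right; preceding coda = ∅.

dadk.fro.prin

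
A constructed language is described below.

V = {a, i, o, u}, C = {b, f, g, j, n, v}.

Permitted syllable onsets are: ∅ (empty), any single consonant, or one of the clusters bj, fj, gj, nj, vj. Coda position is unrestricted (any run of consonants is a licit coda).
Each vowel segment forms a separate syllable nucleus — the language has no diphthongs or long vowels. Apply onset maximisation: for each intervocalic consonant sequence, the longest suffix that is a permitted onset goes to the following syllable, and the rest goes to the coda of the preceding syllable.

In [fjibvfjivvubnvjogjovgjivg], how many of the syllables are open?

1

The vowels are i, i, u, o, o, i — 6 nuclei, so 6 syllables.
σ1/σ2 boundary: /bvfj/ — longest licit onset from the right is /fj/, leaving /bv/ as coda.
σ2/σ3 boundary: cluster /vv/ — the longest permitted-onset suffix is /v/; onset = /v/, preceding coda = /v/.
σ3/σ4 boundary: cluster /bnvj/ — the longest permitted-onset suffix is /vj/; onset = /vj/, preceding coda = /bn/.
σ4/σ5 boundary: /gj/ — entire cluster is a permitted onset → onset /gj/, coda ∅.
σ5/σ6 boundary: /vgj/ — longest licit onset from the right is /gj/, leaving /v/ as coda.
Putting it together: fjibv.fjiv.vubn.vjo.gjov.gjivg.
Classifying each syllable: /fjibv/ (closed), /fjiv/ (closed), /vubn/ (closed), /vjo/ (open), /gjov/ (closed), /gjivg/ (closed).
Open syllables: 1.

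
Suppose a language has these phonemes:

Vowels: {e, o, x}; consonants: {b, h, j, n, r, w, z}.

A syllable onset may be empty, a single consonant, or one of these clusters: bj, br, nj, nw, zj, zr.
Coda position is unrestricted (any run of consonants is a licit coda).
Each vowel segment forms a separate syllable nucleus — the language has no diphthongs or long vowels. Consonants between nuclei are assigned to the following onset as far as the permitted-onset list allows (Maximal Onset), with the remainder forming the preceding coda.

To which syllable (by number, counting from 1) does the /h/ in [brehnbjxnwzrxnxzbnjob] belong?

1

Vowels present: e, x, x, x, o; each is a nucleus, giving 5 syllables.
σ1/σ2 boundary: cluster /hnbj/ — the longest permitted-onset suffix is /bj/; onset = /bj/, preceding coda = /hn/.
σ2/σ3 boundary: cluster /nwzr/ — the longest permitted-onset suffix is /zr/; onset = /zr/, preceding coda = /nw/.
σ3/σ4 boundary: /n/ → onset of the next syllable (single consonants are always licit onsets).
σ4/σ5 boundary: cluster /zbnj/ — the longest permitted-onset suffix is /nj/; onset = /nj/, preceding coda = /zb/.
Result: brehn.bjxnw.zrx.nxzb.njob.
The /h/ is in the coda of syllable 1 (/brehn/).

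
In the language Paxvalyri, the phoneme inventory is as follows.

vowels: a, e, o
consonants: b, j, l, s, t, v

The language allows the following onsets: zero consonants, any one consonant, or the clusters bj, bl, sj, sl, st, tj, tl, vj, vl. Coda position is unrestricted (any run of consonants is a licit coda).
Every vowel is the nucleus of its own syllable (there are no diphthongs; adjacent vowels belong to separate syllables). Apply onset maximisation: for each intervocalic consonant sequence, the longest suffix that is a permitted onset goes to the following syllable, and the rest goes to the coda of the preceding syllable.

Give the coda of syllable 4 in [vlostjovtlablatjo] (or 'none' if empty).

The vowels are o, o, a, a, o — 5 nuclei, so 5 syllables.
σ1/σ2 boundary: /stj/ splits as /s/ + /tj/ (/tj/ is the longest suffix that is a licit onset).
σ2/σ3 boundary: /vtl/; trying suffixes from longest down, /tl/ is the first permitted one, so coda /v/ | onset /tl/.
σ3/σ4 boundary: cluster /bl/ — /bl/ is itself a permitted onset, so the whole cluster goes right; preceding coda = ∅.
σ4/σ5 boundary: /tj/ is a licit onset in full, so it all attaches to the next syllable.
So the parse is vlos.tjov.tla.bla.tjo.
Syllable 4 is /bla/: onset /bl/, nucleus /a/, coda ∅.

none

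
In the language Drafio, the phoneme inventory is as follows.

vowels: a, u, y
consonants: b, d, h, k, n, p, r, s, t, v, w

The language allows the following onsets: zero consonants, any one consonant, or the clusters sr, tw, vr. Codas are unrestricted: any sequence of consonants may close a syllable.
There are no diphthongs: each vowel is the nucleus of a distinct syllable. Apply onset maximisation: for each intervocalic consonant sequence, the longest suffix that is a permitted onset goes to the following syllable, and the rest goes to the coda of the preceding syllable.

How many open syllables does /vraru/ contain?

2

Vowels present: a, u; each is a nucleus, giving 2 syllables.
/a…u/ gap (V1→V2): /r/ is a single consonant, so it becomes the next onset.
Putting it together: vra.ru.
Classifying each syllable: /vra/ (open), /ru/ (open).
Open syllables: 2.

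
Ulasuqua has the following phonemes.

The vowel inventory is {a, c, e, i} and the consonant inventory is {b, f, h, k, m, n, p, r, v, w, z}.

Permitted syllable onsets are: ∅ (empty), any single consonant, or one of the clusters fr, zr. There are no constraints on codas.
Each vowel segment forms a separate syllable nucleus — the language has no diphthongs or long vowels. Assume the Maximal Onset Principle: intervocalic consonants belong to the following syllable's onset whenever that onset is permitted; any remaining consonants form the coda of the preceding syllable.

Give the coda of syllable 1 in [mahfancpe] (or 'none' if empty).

Nuclei (vowels): a, a, c, e → 4 syllables.
/a…a/ gap (V1→V2): cluster /hf/ — the longest permitted-onset suffix is /f/; onset = /f/, preceding coda = /h/.
/a…c/ gap (V2→V3): /n/ → onset of the next syllable (single consonants are always licit onsets).
/c…e/ gap (V3→V4): /p/ is a single consonant, so it becomes the next onset.
Putting it together: mah.fa.nc.pe.
Syllable 1 is /mah/: onset /m/, nucleus /a/, coda /h/.

h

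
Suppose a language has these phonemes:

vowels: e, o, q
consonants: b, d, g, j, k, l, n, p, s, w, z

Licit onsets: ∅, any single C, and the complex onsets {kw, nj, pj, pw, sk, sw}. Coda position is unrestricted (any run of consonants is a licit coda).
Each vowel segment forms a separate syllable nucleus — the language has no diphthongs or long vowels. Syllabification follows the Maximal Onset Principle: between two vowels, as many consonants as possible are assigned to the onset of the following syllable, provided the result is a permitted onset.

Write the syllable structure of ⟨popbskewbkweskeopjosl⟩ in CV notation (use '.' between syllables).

CVCC.CCVCC.CCV.CCV.V.CCVCC

Vowels present: o, e, e, e, o, o; each is a nucleus, giving 6 syllables.
V1 /o/ – V2 /e/: /pbsk/; trying suffixes from longest down, /sk/ is the first permitted one, so coda /pb/ | onset /sk/.
V2 /e/ – V3 /e/: /wbkw/ — longest licit onset from the right is /kw/, leaving /wb/ as coda.
V3 /e/ – V4 /e/: /sk/ is a licit onset in full, so it all attaches to the next syllable.
V4 /e/ – V5 /o/: nothing intervenes; syllable break is V.V.
V5 /o/ – V6 /o/: /pj/ — entire cluster is a permitted onset → onset /pj/, coda ∅.
Putting it together: popb.skewb.kwe.ske.o.pjosl.
Mapping each syllable to C/V: /popb/ → CVCC, /skewb/ → CCVCC, /kwe/ → CCV, /ske/ → CCV, /o/ → V, /pjosl/ → CCVCC.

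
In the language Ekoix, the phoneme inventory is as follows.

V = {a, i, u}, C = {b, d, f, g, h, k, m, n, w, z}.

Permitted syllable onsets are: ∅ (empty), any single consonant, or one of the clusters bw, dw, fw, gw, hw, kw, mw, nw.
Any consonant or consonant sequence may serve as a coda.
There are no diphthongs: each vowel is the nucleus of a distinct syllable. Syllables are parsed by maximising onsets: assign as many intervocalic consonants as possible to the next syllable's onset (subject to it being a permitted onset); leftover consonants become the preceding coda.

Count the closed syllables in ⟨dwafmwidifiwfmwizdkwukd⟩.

4

Vowels present: a, i, i, i, i, u; each is a nucleus, giving 6 syllables.
/a…i/ gap (V1→V2): /fmw/; trying suffixes from longest down, /mw/ is the first permitted one, so coda /f/ | onset /mw/.
/i…i/ gap (V2→V3): just /d/ — single C goes to the following onset.
/i…i/ gap (V3→V4): /f/ is a single consonant, so it becomes the next onset.
/i…i/ gap (V4→V5): /wfmw/; trying suffixes from longest down, /mw/ is the first permitted one, so coda /wf/ | onset /mw/.
/i…u/ gap (V5→V6): /zdkw/ splits as /zd/ + /kw/ (/kw/ is the longest suffix that is a licit onset).
So the parse is dwaf.mwi.di.fiwf.mwizd.kwukd.
Classifying each syllable: /dwaf/ (closed), /mwi/ (open), /di/ (open), /fiwf/ (closed), /mwizd/ (closed), /kwukd/ (closed).
Closed syllables: 4.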